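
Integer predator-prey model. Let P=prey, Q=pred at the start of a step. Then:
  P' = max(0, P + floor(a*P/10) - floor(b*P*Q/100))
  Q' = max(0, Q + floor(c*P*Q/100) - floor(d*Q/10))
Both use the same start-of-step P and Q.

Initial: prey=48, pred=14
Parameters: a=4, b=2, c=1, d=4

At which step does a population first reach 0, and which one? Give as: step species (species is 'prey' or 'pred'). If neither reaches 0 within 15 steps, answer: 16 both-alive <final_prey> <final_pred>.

Step 1: prey: 48+19-13=54; pred: 14+6-5=15
Step 2: prey: 54+21-16=59; pred: 15+8-6=17
Step 3: prey: 59+23-20=62; pred: 17+10-6=21
Step 4: prey: 62+24-26=60; pred: 21+13-8=26
Step 5: prey: 60+24-31=53; pred: 26+15-10=31
Step 6: prey: 53+21-32=42; pred: 31+16-12=35
Step 7: prey: 42+16-29=29; pred: 35+14-14=35
Step 8: prey: 29+11-20=20; pred: 35+10-14=31
Step 9: prey: 20+8-12=16; pred: 31+6-12=25
Step 10: prey: 16+6-8=14; pred: 25+4-10=19
Step 11: prey: 14+5-5=14; pred: 19+2-7=14
Step 12: prey: 14+5-3=16; pred: 14+1-5=10
Step 13: prey: 16+6-3=19; pred: 10+1-4=7
Step 14: prey: 19+7-2=24; pred: 7+1-2=6
Step 15: prey: 24+9-2=31; pred: 6+1-2=5
No extinction within 15 steps

Answer: 16 both-alive 31 5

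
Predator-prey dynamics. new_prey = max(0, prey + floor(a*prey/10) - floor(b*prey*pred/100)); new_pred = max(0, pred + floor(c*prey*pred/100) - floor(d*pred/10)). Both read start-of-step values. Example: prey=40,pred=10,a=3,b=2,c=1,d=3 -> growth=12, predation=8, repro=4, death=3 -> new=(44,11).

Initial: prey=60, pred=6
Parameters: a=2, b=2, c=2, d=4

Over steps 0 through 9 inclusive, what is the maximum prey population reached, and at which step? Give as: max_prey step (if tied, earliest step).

Answer: 65 1

Derivation:
Step 1: prey: 60+12-7=65; pred: 6+7-2=11
Step 2: prey: 65+13-14=64; pred: 11+14-4=21
Step 3: prey: 64+12-26=50; pred: 21+26-8=39
Step 4: prey: 50+10-39=21; pred: 39+39-15=63
Step 5: prey: 21+4-26=0; pred: 63+26-25=64
Step 6: prey: 0+0-0=0; pred: 64+0-25=39
Step 7: prey: 0+0-0=0; pred: 39+0-15=24
Step 8: prey: 0+0-0=0; pred: 24+0-9=15
Step 9: prey: 0+0-0=0; pred: 15+0-6=9
Max prey = 65 at step 1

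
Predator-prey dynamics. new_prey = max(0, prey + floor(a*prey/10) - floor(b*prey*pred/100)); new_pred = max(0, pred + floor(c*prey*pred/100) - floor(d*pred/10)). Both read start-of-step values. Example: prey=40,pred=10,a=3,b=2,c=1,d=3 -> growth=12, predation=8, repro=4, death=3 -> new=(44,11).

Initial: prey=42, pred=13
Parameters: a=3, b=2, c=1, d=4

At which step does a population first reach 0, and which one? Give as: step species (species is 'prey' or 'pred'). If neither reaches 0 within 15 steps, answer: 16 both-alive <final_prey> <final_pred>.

Answer: 16 both-alive 24 10

Derivation:
Step 1: prey: 42+12-10=44; pred: 13+5-5=13
Step 2: prey: 44+13-11=46; pred: 13+5-5=13
Step 3: prey: 46+13-11=48; pred: 13+5-5=13
Step 4: prey: 48+14-12=50; pred: 13+6-5=14
Step 5: prey: 50+15-14=51; pred: 14+7-5=16
Step 6: prey: 51+15-16=50; pred: 16+8-6=18
Step 7: prey: 50+15-18=47; pred: 18+9-7=20
Step 8: prey: 47+14-18=43; pred: 20+9-8=21
Step 9: prey: 43+12-18=37; pred: 21+9-8=22
Step 10: prey: 37+11-16=32; pred: 22+8-8=22
Step 11: prey: 32+9-14=27; pred: 22+7-8=21
Step 12: prey: 27+8-11=24; pred: 21+5-8=18
Step 13: prey: 24+7-8=23; pred: 18+4-7=15
Step 14: prey: 23+6-6=23; pred: 15+3-6=12
Step 15: prey: 23+6-5=24; pred: 12+2-4=10
No extinction within 15 steps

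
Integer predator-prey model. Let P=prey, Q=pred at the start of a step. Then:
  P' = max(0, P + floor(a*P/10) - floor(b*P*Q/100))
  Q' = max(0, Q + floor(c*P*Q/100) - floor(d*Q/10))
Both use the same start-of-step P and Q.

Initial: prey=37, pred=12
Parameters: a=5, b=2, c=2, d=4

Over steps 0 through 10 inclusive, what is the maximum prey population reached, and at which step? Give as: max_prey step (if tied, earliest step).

Step 1: prey: 37+18-8=47; pred: 12+8-4=16
Step 2: prey: 47+23-15=55; pred: 16+15-6=25
Step 3: prey: 55+27-27=55; pred: 25+27-10=42
Step 4: prey: 55+27-46=36; pred: 42+46-16=72
Step 5: prey: 36+18-51=3; pred: 72+51-28=95
Step 6: prey: 3+1-5=0; pred: 95+5-38=62
Step 7: prey: 0+0-0=0; pred: 62+0-24=38
Step 8: prey: 0+0-0=0; pred: 38+0-15=23
Step 9: prey: 0+0-0=0; pred: 23+0-9=14
Step 10: prey: 0+0-0=0; pred: 14+0-5=9
Max prey = 55 at step 2

Answer: 55 2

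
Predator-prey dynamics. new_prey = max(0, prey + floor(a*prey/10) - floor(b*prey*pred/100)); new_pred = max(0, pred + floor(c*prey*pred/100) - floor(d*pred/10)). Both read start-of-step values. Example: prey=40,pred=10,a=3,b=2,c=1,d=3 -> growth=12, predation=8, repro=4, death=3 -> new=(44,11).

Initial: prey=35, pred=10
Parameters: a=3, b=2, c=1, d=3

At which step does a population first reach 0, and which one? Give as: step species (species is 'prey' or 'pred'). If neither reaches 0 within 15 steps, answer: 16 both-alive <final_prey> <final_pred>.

Answer: 16 both-alive 11 11

Derivation:
Step 1: prey: 35+10-7=38; pred: 10+3-3=10
Step 2: prey: 38+11-7=42; pred: 10+3-3=10
Step 3: prey: 42+12-8=46; pred: 10+4-3=11
Step 4: prey: 46+13-10=49; pred: 11+5-3=13
Step 5: prey: 49+14-12=51; pred: 13+6-3=16
Step 6: prey: 51+15-16=50; pred: 16+8-4=20
Step 7: prey: 50+15-20=45; pred: 20+10-6=24
Step 8: prey: 45+13-21=37; pred: 24+10-7=27
Step 9: prey: 37+11-19=29; pred: 27+9-8=28
Step 10: prey: 29+8-16=21; pred: 28+8-8=28
Step 11: prey: 21+6-11=16; pred: 28+5-8=25
Step 12: prey: 16+4-8=12; pred: 25+4-7=22
Step 13: prey: 12+3-5=10; pred: 22+2-6=18
Step 14: prey: 10+3-3=10; pred: 18+1-5=14
Step 15: prey: 10+3-2=11; pred: 14+1-4=11
No extinction within 15 steps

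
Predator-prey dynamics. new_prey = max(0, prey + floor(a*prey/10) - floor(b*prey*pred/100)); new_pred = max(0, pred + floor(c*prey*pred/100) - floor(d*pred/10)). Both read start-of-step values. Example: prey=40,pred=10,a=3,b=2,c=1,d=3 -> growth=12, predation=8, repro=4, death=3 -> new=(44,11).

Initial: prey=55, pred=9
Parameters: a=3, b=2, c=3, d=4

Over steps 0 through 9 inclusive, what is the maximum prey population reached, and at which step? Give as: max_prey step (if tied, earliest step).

Answer: 62 1

Derivation:
Step 1: prey: 55+16-9=62; pred: 9+14-3=20
Step 2: prey: 62+18-24=56; pred: 20+37-8=49
Step 3: prey: 56+16-54=18; pred: 49+82-19=112
Step 4: prey: 18+5-40=0; pred: 112+60-44=128
Step 5: prey: 0+0-0=0; pred: 128+0-51=77
Step 6: prey: 0+0-0=0; pred: 77+0-30=47
Step 7: prey: 0+0-0=0; pred: 47+0-18=29
Step 8: prey: 0+0-0=0; pred: 29+0-11=18
Step 9: prey: 0+0-0=0; pred: 18+0-7=11
Max prey = 62 at step 1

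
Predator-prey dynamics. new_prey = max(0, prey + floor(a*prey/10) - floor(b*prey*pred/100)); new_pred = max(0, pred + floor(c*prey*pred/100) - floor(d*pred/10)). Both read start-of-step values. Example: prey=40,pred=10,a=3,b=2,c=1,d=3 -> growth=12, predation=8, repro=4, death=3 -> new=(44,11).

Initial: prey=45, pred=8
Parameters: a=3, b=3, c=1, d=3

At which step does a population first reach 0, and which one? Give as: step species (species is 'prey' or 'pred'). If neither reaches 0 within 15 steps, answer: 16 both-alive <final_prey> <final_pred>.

Answer: 16 both-alive 14 3

Derivation:
Step 1: prey: 45+13-10=48; pred: 8+3-2=9
Step 2: prey: 48+14-12=50; pred: 9+4-2=11
Step 3: prey: 50+15-16=49; pred: 11+5-3=13
Step 4: prey: 49+14-19=44; pred: 13+6-3=16
Step 5: prey: 44+13-21=36; pred: 16+7-4=19
Step 6: prey: 36+10-20=26; pred: 19+6-5=20
Step 7: prey: 26+7-15=18; pred: 20+5-6=19
Step 8: prey: 18+5-10=13; pred: 19+3-5=17
Step 9: prey: 13+3-6=10; pred: 17+2-5=14
Step 10: prey: 10+3-4=9; pred: 14+1-4=11
Step 11: prey: 9+2-2=9; pred: 11+0-3=8
Step 12: prey: 9+2-2=9; pred: 8+0-2=6
Step 13: prey: 9+2-1=10; pred: 6+0-1=5
Step 14: prey: 10+3-1=12; pred: 5+0-1=4
Step 15: prey: 12+3-1=14; pred: 4+0-1=3
No extinction within 15 steps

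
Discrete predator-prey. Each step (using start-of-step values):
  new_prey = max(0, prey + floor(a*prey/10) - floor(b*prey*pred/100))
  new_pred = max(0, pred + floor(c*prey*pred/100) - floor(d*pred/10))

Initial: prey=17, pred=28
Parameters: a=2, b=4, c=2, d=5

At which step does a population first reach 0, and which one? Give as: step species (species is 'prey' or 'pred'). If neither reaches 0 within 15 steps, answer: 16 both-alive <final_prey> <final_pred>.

Answer: 16 both-alive 1 1

Derivation:
Step 1: prey: 17+3-19=1; pred: 28+9-14=23
Step 2: prey: 1+0-0=1; pred: 23+0-11=12
Step 3: prey: 1+0-0=1; pred: 12+0-6=6
Step 4: prey: 1+0-0=1; pred: 6+0-3=3
Step 5: prey: 1+0-0=1; pred: 3+0-1=2
Step 6: prey: 1+0-0=1; pred: 2+0-1=1
Step 7: prey: 1+0-0=1; pred: 1+0-0=1
Steps 8-15: state stable at prey=1, pred=1 (no change)
No extinction within 15 steps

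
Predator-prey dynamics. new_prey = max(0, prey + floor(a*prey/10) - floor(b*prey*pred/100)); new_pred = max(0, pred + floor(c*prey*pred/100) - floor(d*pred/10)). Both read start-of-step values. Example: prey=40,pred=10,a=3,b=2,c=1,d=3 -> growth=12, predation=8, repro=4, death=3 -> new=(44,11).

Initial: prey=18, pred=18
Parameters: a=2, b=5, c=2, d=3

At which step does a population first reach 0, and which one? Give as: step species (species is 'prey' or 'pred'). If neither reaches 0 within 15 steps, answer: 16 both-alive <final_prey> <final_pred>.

Step 1: prey: 18+3-16=5; pred: 18+6-5=19
Step 2: prey: 5+1-4=2; pred: 19+1-5=15
Step 3: prey: 2+0-1=1; pred: 15+0-4=11
Step 4: prey: 1+0-0=1; pred: 11+0-3=8
Step 5: prey: 1+0-0=1; pred: 8+0-2=6
Step 6: prey: 1+0-0=1; pred: 6+0-1=5
Step 7: prey: 1+0-0=1; pred: 5+0-1=4
Step 8: prey: 1+0-0=1; pred: 4+0-1=3
Step 9: prey: 1+0-0=1; pred: 3+0-0=3
Steps 10-15: state stable at prey=1, pred=3 (no change)
No extinction within 15 steps

Answer: 16 both-alive 1 3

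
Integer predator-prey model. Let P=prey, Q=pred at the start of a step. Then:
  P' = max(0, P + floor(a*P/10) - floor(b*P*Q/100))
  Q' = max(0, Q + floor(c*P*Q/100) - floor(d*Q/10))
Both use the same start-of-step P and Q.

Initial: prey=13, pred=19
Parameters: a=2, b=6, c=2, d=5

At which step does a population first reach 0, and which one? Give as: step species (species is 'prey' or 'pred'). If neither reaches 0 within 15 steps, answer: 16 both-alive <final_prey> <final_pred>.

Step 1: prey: 13+2-14=1; pred: 19+4-9=14
Step 2: prey: 1+0-0=1; pred: 14+0-7=7
Step 3: prey: 1+0-0=1; pred: 7+0-3=4
Step 4: prey: 1+0-0=1; pred: 4+0-2=2
Step 5: prey: 1+0-0=1; pred: 2+0-1=1
Step 6: prey: 1+0-0=1; pred: 1+0-0=1
Steps 7-15: state stable at prey=1, pred=1 (no change)
No extinction within 15 steps

Answer: 16 both-alive 1 1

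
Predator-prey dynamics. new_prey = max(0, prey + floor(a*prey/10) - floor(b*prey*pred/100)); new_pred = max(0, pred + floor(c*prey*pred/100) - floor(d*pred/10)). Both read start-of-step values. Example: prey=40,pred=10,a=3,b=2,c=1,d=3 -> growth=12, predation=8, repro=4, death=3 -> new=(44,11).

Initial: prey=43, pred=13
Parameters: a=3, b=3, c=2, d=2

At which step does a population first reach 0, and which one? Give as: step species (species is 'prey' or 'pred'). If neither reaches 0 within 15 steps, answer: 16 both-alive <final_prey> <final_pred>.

Step 1: prey: 43+12-16=39; pred: 13+11-2=22
Step 2: prey: 39+11-25=25; pred: 22+17-4=35
Step 3: prey: 25+7-26=6; pred: 35+17-7=45
Step 4: prey: 6+1-8=0; pred: 45+5-9=41
First extinction: prey at step 4

Answer: 4 prey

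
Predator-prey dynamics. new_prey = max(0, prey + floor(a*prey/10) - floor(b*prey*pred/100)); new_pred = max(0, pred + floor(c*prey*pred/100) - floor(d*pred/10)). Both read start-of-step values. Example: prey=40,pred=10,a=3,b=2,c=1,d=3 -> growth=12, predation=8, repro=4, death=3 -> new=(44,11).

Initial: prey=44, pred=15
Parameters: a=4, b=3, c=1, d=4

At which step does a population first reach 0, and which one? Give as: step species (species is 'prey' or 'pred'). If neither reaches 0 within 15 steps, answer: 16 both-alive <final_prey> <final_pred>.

Step 1: prey: 44+17-19=42; pred: 15+6-6=15
Step 2: prey: 42+16-18=40; pred: 15+6-6=15
Step 3: prey: 40+16-18=38; pred: 15+6-6=15
Step 4: prey: 38+15-17=36; pred: 15+5-6=14
Step 5: prey: 36+14-15=35; pred: 14+5-5=14
Step 6: prey: 35+14-14=35; pred: 14+4-5=13
Step 7: prey: 35+14-13=36; pred: 13+4-5=12
Step 8: prey: 36+14-12=38; pred: 12+4-4=12
Step 9: prey: 38+15-13=40; pred: 12+4-4=12
Step 10: prey: 40+16-14=42; pred: 12+4-4=12
Step 11: prey: 42+16-15=43; pred: 12+5-4=13
Step 12: prey: 43+17-16=44; pred: 13+5-5=13
Step 13: prey: 44+17-17=44; pred: 13+5-5=13
Steps 14-15: state stable at prey=44, pred=13 (no change)
No extinction within 15 steps

Answer: 16 both-alive 44 13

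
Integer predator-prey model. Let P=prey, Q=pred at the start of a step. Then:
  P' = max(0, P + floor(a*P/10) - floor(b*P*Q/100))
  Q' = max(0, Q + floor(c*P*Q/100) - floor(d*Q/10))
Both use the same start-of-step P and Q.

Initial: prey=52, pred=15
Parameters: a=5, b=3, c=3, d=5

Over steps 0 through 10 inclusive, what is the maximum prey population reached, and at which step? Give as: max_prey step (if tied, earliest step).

Step 1: prey: 52+26-23=55; pred: 15+23-7=31
Step 2: prey: 55+27-51=31; pred: 31+51-15=67
Step 3: prey: 31+15-62=0; pred: 67+62-33=96
Step 4: prey: 0+0-0=0; pred: 96+0-48=48
Step 5: prey: 0+0-0=0; pred: 48+0-24=24
Step 6: prey: 0+0-0=0; pred: 24+0-12=12
Step 7: prey: 0+0-0=0; pred: 12+0-6=6
Step 8: prey: 0+0-0=0; pred: 6+0-3=3
Step 9: prey: 0+0-0=0; pred: 3+0-1=2
Step 10: prey: 0+0-0=0; pred: 2+0-1=1
Max prey = 55 at step 1

Answer: 55 1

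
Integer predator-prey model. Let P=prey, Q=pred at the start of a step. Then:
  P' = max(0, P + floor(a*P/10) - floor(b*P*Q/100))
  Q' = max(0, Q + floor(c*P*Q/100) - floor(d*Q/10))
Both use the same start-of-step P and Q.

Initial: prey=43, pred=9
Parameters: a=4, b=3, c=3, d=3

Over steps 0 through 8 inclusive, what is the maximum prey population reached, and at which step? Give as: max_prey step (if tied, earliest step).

Step 1: prey: 43+17-11=49; pred: 9+11-2=18
Step 2: prey: 49+19-26=42; pred: 18+26-5=39
Step 3: prey: 42+16-49=9; pred: 39+49-11=77
Step 4: prey: 9+3-20=0; pred: 77+20-23=74
Step 5: prey: 0+0-0=0; pred: 74+0-22=52
Step 6: prey: 0+0-0=0; pred: 52+0-15=37
Step 7: prey: 0+0-0=0; pred: 37+0-11=26
Step 8: prey: 0+0-0=0; pred: 26+0-7=19
Max prey = 49 at step 1

Answer: 49 1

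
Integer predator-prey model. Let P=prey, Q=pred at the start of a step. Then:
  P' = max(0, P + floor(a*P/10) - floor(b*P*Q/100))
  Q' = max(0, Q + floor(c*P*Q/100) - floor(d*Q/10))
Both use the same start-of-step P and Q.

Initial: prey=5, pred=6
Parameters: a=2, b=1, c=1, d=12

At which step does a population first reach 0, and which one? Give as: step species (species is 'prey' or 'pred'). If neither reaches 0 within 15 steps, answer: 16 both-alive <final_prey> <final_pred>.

Step 1: prey: 5+1-0=6; pred: 6+0-7=0
First extinction: pred at step 1

Answer: 1 pred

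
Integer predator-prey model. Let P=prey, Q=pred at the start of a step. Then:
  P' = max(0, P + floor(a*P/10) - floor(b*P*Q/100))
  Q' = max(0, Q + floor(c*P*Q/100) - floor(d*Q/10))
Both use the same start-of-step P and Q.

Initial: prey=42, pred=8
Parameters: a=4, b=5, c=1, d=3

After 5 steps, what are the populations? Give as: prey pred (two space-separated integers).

Step 1: prey: 42+16-16=42; pred: 8+3-2=9
Step 2: prey: 42+16-18=40; pred: 9+3-2=10
Step 3: prey: 40+16-20=36; pred: 10+4-3=11
Step 4: prey: 36+14-19=31; pred: 11+3-3=11
Step 5: prey: 31+12-17=26; pred: 11+3-3=11

Answer: 26 11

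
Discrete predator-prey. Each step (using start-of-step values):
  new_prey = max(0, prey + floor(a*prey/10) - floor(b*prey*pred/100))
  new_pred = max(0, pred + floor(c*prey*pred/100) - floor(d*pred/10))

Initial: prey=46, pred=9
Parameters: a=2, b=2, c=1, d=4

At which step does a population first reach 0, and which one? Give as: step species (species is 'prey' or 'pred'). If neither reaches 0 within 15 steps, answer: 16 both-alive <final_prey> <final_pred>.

Step 1: prey: 46+9-8=47; pred: 9+4-3=10
Step 2: prey: 47+9-9=47; pred: 10+4-4=10
Steps 3-15: state stable at prey=47, pred=10 (no change)
No extinction within 15 steps

Answer: 16 both-alive 47 10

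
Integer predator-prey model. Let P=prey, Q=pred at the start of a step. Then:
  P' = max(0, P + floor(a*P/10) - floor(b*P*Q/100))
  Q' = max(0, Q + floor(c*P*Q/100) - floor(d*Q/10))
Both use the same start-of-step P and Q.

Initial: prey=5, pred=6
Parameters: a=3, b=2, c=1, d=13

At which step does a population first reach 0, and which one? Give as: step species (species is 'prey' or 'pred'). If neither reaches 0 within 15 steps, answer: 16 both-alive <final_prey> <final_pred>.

Step 1: prey: 5+1-0=6; pred: 6+0-7=0
First extinction: pred at step 1

Answer: 1 pred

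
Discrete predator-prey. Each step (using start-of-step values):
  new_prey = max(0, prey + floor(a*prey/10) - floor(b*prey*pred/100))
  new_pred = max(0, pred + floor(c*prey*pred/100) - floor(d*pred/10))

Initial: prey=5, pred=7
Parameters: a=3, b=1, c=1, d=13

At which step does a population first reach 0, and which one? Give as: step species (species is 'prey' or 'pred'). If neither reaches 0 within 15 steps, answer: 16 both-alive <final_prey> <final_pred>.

Step 1: prey: 5+1-0=6; pred: 7+0-9=0
First extinction: pred at step 1

Answer: 1 pred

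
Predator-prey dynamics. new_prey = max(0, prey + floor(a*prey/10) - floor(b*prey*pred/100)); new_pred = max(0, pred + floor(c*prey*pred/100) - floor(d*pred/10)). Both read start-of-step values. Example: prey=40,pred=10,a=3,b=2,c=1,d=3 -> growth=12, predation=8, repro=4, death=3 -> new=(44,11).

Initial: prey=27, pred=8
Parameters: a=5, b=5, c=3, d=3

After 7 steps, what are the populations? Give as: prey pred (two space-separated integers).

Step 1: prey: 27+13-10=30; pred: 8+6-2=12
Step 2: prey: 30+15-18=27; pred: 12+10-3=19
Step 3: prey: 27+13-25=15; pred: 19+15-5=29
Step 4: prey: 15+7-21=1; pred: 29+13-8=34
Step 5: prey: 1+0-1=0; pred: 34+1-10=25
Step 6: prey: 0+0-0=0; pred: 25+0-7=18
Step 7: prey: 0+0-0=0; pred: 18+0-5=13

Answer: 0 13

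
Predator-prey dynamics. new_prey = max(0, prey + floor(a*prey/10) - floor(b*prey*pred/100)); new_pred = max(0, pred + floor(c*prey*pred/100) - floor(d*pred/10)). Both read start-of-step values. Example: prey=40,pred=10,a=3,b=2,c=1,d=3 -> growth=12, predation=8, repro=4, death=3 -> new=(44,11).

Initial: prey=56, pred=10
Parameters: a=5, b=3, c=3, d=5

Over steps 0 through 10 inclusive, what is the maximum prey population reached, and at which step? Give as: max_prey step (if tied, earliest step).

Answer: 68 1

Derivation:
Step 1: prey: 56+28-16=68; pred: 10+16-5=21
Step 2: prey: 68+34-42=60; pred: 21+42-10=53
Step 3: prey: 60+30-95=0; pred: 53+95-26=122
Step 4: prey: 0+0-0=0; pred: 122+0-61=61
Step 5: prey: 0+0-0=0; pred: 61+0-30=31
Step 6: prey: 0+0-0=0; pred: 31+0-15=16
Step 7: prey: 0+0-0=0; pred: 16+0-8=8
Step 8: prey: 0+0-0=0; pred: 8+0-4=4
Step 9: prey: 0+0-0=0; pred: 4+0-2=2
Step 10: prey: 0+0-0=0; pred: 2+0-1=1
Max prey = 68 at step 1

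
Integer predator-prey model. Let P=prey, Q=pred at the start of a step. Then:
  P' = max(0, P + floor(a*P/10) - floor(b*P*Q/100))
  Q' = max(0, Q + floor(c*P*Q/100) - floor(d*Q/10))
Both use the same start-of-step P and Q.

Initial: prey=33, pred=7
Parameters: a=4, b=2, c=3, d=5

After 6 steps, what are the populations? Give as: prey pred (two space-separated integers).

Step 1: prey: 33+13-4=42; pred: 7+6-3=10
Step 2: prey: 42+16-8=50; pred: 10+12-5=17
Step 3: prey: 50+20-17=53; pred: 17+25-8=34
Step 4: prey: 53+21-36=38; pred: 34+54-17=71
Step 5: prey: 38+15-53=0; pred: 71+80-35=116
Step 6: prey: 0+0-0=0; pred: 116+0-58=58

Answer: 0 58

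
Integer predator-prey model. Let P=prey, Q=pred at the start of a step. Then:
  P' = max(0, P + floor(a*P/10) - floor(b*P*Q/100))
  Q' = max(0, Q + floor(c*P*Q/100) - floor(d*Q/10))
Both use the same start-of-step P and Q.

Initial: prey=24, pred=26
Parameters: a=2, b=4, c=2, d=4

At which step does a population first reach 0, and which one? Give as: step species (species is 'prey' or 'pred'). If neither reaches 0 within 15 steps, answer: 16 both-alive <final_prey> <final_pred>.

Answer: 2 prey

Derivation:
Step 1: prey: 24+4-24=4; pred: 26+12-10=28
Step 2: prey: 4+0-4=0; pred: 28+2-11=19
First extinction: prey at step 2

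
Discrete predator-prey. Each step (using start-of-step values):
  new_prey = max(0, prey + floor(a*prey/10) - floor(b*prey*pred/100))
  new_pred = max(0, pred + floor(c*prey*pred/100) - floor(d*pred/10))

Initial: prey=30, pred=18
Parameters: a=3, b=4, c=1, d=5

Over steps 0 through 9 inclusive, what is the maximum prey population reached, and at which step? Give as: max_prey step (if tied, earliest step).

Step 1: prey: 30+9-21=18; pred: 18+5-9=14
Step 2: prey: 18+5-10=13; pred: 14+2-7=9
Step 3: prey: 13+3-4=12; pred: 9+1-4=6
Step 4: prey: 12+3-2=13; pred: 6+0-3=3
Step 5: prey: 13+3-1=15; pred: 3+0-1=2
Step 6: prey: 15+4-1=18; pred: 2+0-1=1
Step 7: prey: 18+5-0=23; pred: 1+0-0=1
Step 8: prey: 23+6-0=29; pred: 1+0-0=1
Step 9: prey: 29+8-1=36; pred: 1+0-0=1
Max prey = 36 at step 9

Answer: 36 9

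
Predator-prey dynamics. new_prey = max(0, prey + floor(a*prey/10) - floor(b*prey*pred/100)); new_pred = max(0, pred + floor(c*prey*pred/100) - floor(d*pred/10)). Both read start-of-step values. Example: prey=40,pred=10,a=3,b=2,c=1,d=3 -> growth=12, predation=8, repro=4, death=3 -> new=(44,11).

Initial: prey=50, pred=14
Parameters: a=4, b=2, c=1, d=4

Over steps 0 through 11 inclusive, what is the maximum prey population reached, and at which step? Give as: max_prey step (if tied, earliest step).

Answer: 64 3

Derivation:
Step 1: prey: 50+20-14=56; pred: 14+7-5=16
Step 2: prey: 56+22-17=61; pred: 16+8-6=18
Step 3: prey: 61+24-21=64; pred: 18+10-7=21
Step 4: prey: 64+25-26=63; pred: 21+13-8=26
Step 5: prey: 63+25-32=56; pred: 26+16-10=32
Step 6: prey: 56+22-35=43; pred: 32+17-12=37
Step 7: prey: 43+17-31=29; pred: 37+15-14=38
Step 8: prey: 29+11-22=18; pred: 38+11-15=34
Step 9: prey: 18+7-12=13; pred: 34+6-13=27
Step 10: prey: 13+5-7=11; pred: 27+3-10=20
Step 11: prey: 11+4-4=11; pred: 20+2-8=14
Max prey = 64 at step 3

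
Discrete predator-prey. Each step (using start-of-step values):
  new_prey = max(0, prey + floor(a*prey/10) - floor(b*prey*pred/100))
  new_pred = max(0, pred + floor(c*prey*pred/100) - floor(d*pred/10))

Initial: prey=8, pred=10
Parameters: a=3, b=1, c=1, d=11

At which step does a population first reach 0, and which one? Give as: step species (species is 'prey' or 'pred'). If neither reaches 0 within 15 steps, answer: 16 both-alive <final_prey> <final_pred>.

Step 1: prey: 8+2-0=10; pred: 10+0-11=0
First extinction: pred at step 1

Answer: 1 pred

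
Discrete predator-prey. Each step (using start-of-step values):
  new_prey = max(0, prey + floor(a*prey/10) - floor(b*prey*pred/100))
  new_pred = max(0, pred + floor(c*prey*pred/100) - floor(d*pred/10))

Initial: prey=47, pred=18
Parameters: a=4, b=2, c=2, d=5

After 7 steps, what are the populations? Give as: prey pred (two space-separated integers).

Step 1: prey: 47+18-16=49; pred: 18+16-9=25
Step 2: prey: 49+19-24=44; pred: 25+24-12=37
Step 3: prey: 44+17-32=29; pred: 37+32-18=51
Step 4: prey: 29+11-29=11; pred: 51+29-25=55
Step 5: prey: 11+4-12=3; pred: 55+12-27=40
Step 6: prey: 3+1-2=2; pred: 40+2-20=22
Step 7: prey: 2+0-0=2; pred: 22+0-11=11

Answer: 2 11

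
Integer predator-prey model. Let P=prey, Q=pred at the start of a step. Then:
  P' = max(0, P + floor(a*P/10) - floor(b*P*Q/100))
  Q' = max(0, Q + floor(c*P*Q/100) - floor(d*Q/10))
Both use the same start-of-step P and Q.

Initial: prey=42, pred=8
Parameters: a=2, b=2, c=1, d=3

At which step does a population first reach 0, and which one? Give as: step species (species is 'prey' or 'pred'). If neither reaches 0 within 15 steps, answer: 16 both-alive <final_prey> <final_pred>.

Answer: 16 both-alive 15 9

Derivation:
Step 1: prey: 42+8-6=44; pred: 8+3-2=9
Step 2: prey: 44+8-7=45; pred: 9+3-2=10
Step 3: prey: 45+9-9=45; pred: 10+4-3=11
Step 4: prey: 45+9-9=45; pred: 11+4-3=12
Step 5: prey: 45+9-10=44; pred: 12+5-3=14
Step 6: prey: 44+8-12=40; pred: 14+6-4=16
Step 7: prey: 40+8-12=36; pred: 16+6-4=18
Step 8: prey: 36+7-12=31; pred: 18+6-5=19
Step 9: prey: 31+6-11=26; pred: 19+5-5=19
Step 10: prey: 26+5-9=22; pred: 19+4-5=18
Step 11: prey: 22+4-7=19; pred: 18+3-5=16
Step 12: prey: 19+3-6=16; pred: 16+3-4=15
Step 13: prey: 16+3-4=15; pred: 15+2-4=13
Step 14: prey: 15+3-3=15; pred: 13+1-3=11
Step 15: prey: 15+3-3=15; pred: 11+1-3=9
No extinction within 15 steps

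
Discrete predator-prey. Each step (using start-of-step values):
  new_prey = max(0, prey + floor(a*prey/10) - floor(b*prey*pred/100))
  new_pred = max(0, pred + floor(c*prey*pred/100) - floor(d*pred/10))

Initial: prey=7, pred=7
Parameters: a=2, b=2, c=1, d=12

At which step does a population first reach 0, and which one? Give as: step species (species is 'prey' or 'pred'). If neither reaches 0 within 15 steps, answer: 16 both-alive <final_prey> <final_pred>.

Step 1: prey: 7+1-0=8; pred: 7+0-8=0
First extinction: pred at step 1

Answer: 1 pred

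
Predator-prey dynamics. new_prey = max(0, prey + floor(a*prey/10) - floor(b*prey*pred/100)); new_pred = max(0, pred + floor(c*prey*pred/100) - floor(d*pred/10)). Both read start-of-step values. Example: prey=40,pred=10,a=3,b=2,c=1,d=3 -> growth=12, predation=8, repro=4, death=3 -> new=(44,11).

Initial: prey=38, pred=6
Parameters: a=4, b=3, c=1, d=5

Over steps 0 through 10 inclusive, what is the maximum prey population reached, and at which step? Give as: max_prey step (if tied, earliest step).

Answer: 136 7

Derivation:
Step 1: prey: 38+15-6=47; pred: 6+2-3=5
Step 2: prey: 47+18-7=58; pred: 5+2-2=5
Step 3: prey: 58+23-8=73; pred: 5+2-2=5
Step 4: prey: 73+29-10=92; pred: 5+3-2=6
Step 5: prey: 92+36-16=112; pred: 6+5-3=8
Step 6: prey: 112+44-26=130; pred: 8+8-4=12
Step 7: prey: 130+52-46=136; pred: 12+15-6=21
Step 8: prey: 136+54-85=105; pred: 21+28-10=39
Step 9: prey: 105+42-122=25; pred: 39+40-19=60
Step 10: prey: 25+10-45=0; pred: 60+15-30=45
Max prey = 136 at step 7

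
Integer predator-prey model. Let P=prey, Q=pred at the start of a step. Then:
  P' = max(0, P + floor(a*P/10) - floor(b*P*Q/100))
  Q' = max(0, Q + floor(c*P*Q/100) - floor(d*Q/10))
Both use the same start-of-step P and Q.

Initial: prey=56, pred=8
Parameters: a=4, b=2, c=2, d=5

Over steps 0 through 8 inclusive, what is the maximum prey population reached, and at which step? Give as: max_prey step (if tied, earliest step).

Step 1: prey: 56+22-8=70; pred: 8+8-4=12
Step 2: prey: 70+28-16=82; pred: 12+16-6=22
Step 3: prey: 82+32-36=78; pred: 22+36-11=47
Step 4: prey: 78+31-73=36; pred: 47+73-23=97
Step 5: prey: 36+14-69=0; pred: 97+69-48=118
Step 6: prey: 0+0-0=0; pred: 118+0-59=59
Step 7: prey: 0+0-0=0; pred: 59+0-29=30
Step 8: prey: 0+0-0=0; pred: 30+0-15=15
Max prey = 82 at step 2

Answer: 82 2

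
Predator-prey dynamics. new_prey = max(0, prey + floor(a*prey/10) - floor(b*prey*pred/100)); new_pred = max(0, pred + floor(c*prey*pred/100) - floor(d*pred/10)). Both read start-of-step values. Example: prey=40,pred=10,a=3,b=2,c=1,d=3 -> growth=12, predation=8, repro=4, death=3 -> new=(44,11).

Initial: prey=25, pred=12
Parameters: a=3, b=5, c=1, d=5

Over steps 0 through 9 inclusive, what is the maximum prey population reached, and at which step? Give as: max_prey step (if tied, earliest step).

Answer: 50 9

Derivation:
Step 1: prey: 25+7-15=17; pred: 12+3-6=9
Step 2: prey: 17+5-7=15; pred: 9+1-4=6
Step 3: prey: 15+4-4=15; pred: 6+0-3=3
Step 4: prey: 15+4-2=17; pred: 3+0-1=2
Step 5: prey: 17+5-1=21; pred: 2+0-1=1
Step 6: prey: 21+6-1=26; pred: 1+0-0=1
Step 7: prey: 26+7-1=32; pred: 1+0-0=1
Step 8: prey: 32+9-1=40; pred: 1+0-0=1
Step 9: prey: 40+12-2=50; pred: 1+0-0=1
Max prey = 50 at step 9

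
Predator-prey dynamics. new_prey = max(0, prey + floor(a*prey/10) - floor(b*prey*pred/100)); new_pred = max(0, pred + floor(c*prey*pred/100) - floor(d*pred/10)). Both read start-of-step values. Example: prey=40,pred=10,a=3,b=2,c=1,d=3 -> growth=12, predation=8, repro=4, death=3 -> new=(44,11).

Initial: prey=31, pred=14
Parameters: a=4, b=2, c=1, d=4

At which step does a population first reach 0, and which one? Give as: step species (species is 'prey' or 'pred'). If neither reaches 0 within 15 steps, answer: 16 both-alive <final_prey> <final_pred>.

Step 1: prey: 31+12-8=35; pred: 14+4-5=13
Step 2: prey: 35+14-9=40; pred: 13+4-5=12
Step 3: prey: 40+16-9=47; pred: 12+4-4=12
Step 4: prey: 47+18-11=54; pred: 12+5-4=13
Step 5: prey: 54+21-14=61; pred: 13+7-5=15
Step 6: prey: 61+24-18=67; pred: 15+9-6=18
Step 7: prey: 67+26-24=69; pred: 18+12-7=23
Step 8: prey: 69+27-31=65; pred: 23+15-9=29
Step 9: prey: 65+26-37=54; pred: 29+18-11=36
Step 10: prey: 54+21-38=37; pred: 36+19-14=41
Step 11: prey: 37+14-30=21; pred: 41+15-16=40
Step 12: prey: 21+8-16=13; pred: 40+8-16=32
Step 13: prey: 13+5-8=10; pred: 32+4-12=24
Step 14: prey: 10+4-4=10; pred: 24+2-9=17
Step 15: prey: 10+4-3=11; pred: 17+1-6=12
No extinction within 15 steps

Answer: 16 both-alive 11 12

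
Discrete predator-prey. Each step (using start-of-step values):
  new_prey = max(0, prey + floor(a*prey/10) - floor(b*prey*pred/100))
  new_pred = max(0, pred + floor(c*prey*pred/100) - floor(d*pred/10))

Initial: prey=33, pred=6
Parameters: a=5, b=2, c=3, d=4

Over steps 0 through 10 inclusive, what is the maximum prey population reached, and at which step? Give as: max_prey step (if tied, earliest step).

Answer: 70 3

Derivation:
Step 1: prey: 33+16-3=46; pred: 6+5-2=9
Step 2: prey: 46+23-8=61; pred: 9+12-3=18
Step 3: prey: 61+30-21=70; pred: 18+32-7=43
Step 4: prey: 70+35-60=45; pred: 43+90-17=116
Step 5: prey: 45+22-104=0; pred: 116+156-46=226
Step 6: prey: 0+0-0=0; pred: 226+0-90=136
Step 7: prey: 0+0-0=0; pred: 136+0-54=82
Step 8: prey: 0+0-0=0; pred: 82+0-32=50
Step 9: prey: 0+0-0=0; pred: 50+0-20=30
Step 10: prey: 0+0-0=0; pred: 30+0-12=18
Max prey = 70 at step 3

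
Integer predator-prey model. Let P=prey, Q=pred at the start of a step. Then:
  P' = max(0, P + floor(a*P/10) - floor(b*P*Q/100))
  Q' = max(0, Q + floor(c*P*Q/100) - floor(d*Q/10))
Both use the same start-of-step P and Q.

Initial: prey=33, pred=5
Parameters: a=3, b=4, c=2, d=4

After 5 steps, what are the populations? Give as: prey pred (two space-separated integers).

Step 1: prey: 33+9-6=36; pred: 5+3-2=6
Step 2: prey: 36+10-8=38; pred: 6+4-2=8
Step 3: prey: 38+11-12=37; pred: 8+6-3=11
Step 4: prey: 37+11-16=32; pred: 11+8-4=15
Step 5: prey: 32+9-19=22; pred: 15+9-6=18

Answer: 22 18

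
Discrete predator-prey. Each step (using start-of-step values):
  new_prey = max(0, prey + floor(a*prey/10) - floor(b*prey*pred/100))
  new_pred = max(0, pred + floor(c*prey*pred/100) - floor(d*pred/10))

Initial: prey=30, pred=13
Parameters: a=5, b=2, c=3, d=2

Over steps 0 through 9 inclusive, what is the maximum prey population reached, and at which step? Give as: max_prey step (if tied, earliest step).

Answer: 41 2

Derivation:
Step 1: prey: 30+15-7=38; pred: 13+11-2=22
Step 2: prey: 38+19-16=41; pred: 22+25-4=43
Step 3: prey: 41+20-35=26; pred: 43+52-8=87
Step 4: prey: 26+13-45=0; pred: 87+67-17=137
Step 5: prey: 0+0-0=0; pred: 137+0-27=110
Step 6: prey: 0+0-0=0; pred: 110+0-22=88
Step 7: prey: 0+0-0=0; pred: 88+0-17=71
Step 8: prey: 0+0-0=0; pred: 71+0-14=57
Step 9: prey: 0+0-0=0; pred: 57+0-11=46
Max prey = 41 at step 2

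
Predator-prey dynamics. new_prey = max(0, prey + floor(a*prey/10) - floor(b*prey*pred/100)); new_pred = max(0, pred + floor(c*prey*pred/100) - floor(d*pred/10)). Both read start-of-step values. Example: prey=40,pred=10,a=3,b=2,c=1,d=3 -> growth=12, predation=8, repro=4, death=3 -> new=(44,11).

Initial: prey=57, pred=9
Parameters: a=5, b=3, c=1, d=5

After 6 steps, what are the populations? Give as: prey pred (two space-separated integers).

Answer: 39 44

Derivation:
Step 1: prey: 57+28-15=70; pred: 9+5-4=10
Step 2: prey: 70+35-21=84; pred: 10+7-5=12
Step 3: prey: 84+42-30=96; pred: 12+10-6=16
Step 4: prey: 96+48-46=98; pred: 16+15-8=23
Step 5: prey: 98+49-67=80; pred: 23+22-11=34
Step 6: prey: 80+40-81=39; pred: 34+27-17=44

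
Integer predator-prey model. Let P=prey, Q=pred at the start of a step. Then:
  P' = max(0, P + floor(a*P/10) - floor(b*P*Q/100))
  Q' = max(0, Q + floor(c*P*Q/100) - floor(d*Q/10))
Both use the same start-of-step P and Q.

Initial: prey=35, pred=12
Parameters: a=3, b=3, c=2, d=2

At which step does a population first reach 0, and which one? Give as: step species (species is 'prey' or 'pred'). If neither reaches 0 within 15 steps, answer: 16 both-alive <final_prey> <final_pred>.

Answer: 5 prey

Derivation:
Step 1: prey: 35+10-12=33; pred: 12+8-2=18
Step 2: prey: 33+9-17=25; pred: 18+11-3=26
Step 3: prey: 25+7-19=13; pred: 26+13-5=34
Step 4: prey: 13+3-13=3; pred: 34+8-6=36
Step 5: prey: 3+0-3=0; pred: 36+2-7=31
First extinction: prey at step 5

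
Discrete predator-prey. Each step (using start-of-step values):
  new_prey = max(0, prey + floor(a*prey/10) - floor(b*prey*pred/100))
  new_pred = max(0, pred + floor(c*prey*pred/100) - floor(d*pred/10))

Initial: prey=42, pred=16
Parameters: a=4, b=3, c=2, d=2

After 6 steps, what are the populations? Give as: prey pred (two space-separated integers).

Step 1: prey: 42+16-20=38; pred: 16+13-3=26
Step 2: prey: 38+15-29=24; pred: 26+19-5=40
Step 3: prey: 24+9-28=5; pred: 40+19-8=51
Step 4: prey: 5+2-7=0; pred: 51+5-10=46
Step 5: prey: 0+0-0=0; pred: 46+0-9=37
Step 6: prey: 0+0-0=0; pred: 37+0-7=30

Answer: 0 30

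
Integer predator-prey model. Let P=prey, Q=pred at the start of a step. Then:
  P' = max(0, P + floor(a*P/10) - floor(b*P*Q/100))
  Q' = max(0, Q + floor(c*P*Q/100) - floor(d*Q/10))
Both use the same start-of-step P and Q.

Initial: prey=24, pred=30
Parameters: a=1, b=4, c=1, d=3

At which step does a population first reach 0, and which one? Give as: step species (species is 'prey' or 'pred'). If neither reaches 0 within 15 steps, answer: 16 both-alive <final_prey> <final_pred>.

Step 1: prey: 24+2-28=0; pred: 30+7-9=28
First extinction: prey at step 1

Answer: 1 prey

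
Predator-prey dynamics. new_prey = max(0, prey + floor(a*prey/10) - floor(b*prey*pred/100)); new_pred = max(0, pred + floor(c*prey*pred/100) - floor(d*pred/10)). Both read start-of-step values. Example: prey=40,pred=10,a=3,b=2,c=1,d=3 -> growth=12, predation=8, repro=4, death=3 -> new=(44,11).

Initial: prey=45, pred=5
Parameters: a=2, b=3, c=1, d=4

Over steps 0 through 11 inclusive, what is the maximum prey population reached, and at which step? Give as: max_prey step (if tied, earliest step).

Step 1: prey: 45+9-6=48; pred: 5+2-2=5
Step 2: prey: 48+9-7=50; pred: 5+2-2=5
Step 3: prey: 50+10-7=53; pred: 5+2-2=5
Step 4: prey: 53+10-7=56; pred: 5+2-2=5
Step 5: prey: 56+11-8=59; pred: 5+2-2=5
Step 6: prey: 59+11-8=62; pred: 5+2-2=5
Step 7: prey: 62+12-9=65; pred: 5+3-2=6
Step 8: prey: 65+13-11=67; pred: 6+3-2=7
Step 9: prey: 67+13-14=66; pred: 7+4-2=9
Step 10: prey: 66+13-17=62; pred: 9+5-3=11
Step 11: prey: 62+12-20=54; pred: 11+6-4=13
Max prey = 67 at step 8

Answer: 67 8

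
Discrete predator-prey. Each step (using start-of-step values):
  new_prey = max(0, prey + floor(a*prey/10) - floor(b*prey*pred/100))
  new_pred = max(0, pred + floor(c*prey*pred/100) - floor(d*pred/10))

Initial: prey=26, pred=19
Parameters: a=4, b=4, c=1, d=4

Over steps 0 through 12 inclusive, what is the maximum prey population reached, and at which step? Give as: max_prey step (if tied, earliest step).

Step 1: prey: 26+10-19=17; pred: 19+4-7=16
Step 2: prey: 17+6-10=13; pred: 16+2-6=12
Step 3: prey: 13+5-6=12; pred: 12+1-4=9
Step 4: prey: 12+4-4=12; pred: 9+1-3=7
Step 5: prey: 12+4-3=13; pred: 7+0-2=5
Step 6: prey: 13+5-2=16; pred: 5+0-2=3
Step 7: prey: 16+6-1=21; pred: 3+0-1=2
Step 8: prey: 21+8-1=28; pred: 2+0-0=2
Step 9: prey: 28+11-2=37; pred: 2+0-0=2
Step 10: prey: 37+14-2=49; pred: 2+0-0=2
Step 11: prey: 49+19-3=65; pred: 2+0-0=2
Step 12: prey: 65+26-5=86; pred: 2+1-0=3
Max prey = 86 at step 12

Answer: 86 12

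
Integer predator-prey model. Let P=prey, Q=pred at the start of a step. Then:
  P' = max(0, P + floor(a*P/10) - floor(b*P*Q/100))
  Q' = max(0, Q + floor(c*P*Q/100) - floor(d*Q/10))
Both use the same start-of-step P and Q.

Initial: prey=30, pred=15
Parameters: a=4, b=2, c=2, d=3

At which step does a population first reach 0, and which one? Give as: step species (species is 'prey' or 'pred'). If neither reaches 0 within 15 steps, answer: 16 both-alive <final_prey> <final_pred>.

Step 1: prey: 30+12-9=33; pred: 15+9-4=20
Step 2: prey: 33+13-13=33; pred: 20+13-6=27
Step 3: prey: 33+13-17=29; pred: 27+17-8=36
Step 4: prey: 29+11-20=20; pred: 36+20-10=46
Step 5: prey: 20+8-18=10; pred: 46+18-13=51
Step 6: prey: 10+4-10=4; pred: 51+10-15=46
Step 7: prey: 4+1-3=2; pred: 46+3-13=36
Step 8: prey: 2+0-1=1; pred: 36+1-10=27
Step 9: prey: 1+0-0=1; pred: 27+0-8=19
Step 10: prey: 1+0-0=1; pred: 19+0-5=14
Step 11: prey: 1+0-0=1; pred: 14+0-4=10
Step 12: prey: 1+0-0=1; pred: 10+0-3=7
Step 13: prey: 1+0-0=1; pred: 7+0-2=5
Step 14: prey: 1+0-0=1; pred: 5+0-1=4
Step 15: prey: 1+0-0=1; pred: 4+0-1=3
No extinction within 15 steps

Answer: 16 both-alive 1 3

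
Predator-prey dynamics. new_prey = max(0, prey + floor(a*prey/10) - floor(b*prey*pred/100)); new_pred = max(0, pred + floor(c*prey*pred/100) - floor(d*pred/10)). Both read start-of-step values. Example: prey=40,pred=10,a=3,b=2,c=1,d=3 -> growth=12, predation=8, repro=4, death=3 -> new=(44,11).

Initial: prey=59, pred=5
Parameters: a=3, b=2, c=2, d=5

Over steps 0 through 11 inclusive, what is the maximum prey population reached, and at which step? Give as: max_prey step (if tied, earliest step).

Step 1: prey: 59+17-5=71; pred: 5+5-2=8
Step 2: prey: 71+21-11=81; pred: 8+11-4=15
Step 3: prey: 81+24-24=81; pred: 15+24-7=32
Step 4: prey: 81+24-51=54; pred: 32+51-16=67
Step 5: prey: 54+16-72=0; pred: 67+72-33=106
Step 6: prey: 0+0-0=0; pred: 106+0-53=53
Step 7: prey: 0+0-0=0; pred: 53+0-26=27
Step 8: prey: 0+0-0=0; pred: 27+0-13=14
Step 9: prey: 0+0-0=0; pred: 14+0-7=7
Step 10: prey: 0+0-0=0; pred: 7+0-3=4
Step 11: prey: 0+0-0=0; pred: 4+0-2=2
Max prey = 81 at step 2

Answer: 81 2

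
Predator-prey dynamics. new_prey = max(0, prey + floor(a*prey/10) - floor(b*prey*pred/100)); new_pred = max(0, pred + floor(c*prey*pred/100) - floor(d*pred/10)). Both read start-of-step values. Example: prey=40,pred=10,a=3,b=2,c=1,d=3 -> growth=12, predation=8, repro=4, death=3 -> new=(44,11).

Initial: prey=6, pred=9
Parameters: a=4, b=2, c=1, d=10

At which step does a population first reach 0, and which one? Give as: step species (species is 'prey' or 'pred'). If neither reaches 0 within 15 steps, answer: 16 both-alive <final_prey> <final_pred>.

Answer: 1 pred

Derivation:
Step 1: prey: 6+2-1=7; pred: 9+0-9=0
First extinction: pred at step 1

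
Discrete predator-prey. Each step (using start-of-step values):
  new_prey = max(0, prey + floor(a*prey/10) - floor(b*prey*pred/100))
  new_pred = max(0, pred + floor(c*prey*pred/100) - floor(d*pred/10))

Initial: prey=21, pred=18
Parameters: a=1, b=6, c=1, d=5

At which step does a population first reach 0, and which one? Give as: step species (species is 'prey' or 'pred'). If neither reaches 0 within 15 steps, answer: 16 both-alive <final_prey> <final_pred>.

Step 1: prey: 21+2-22=1; pred: 18+3-9=12
Step 2: prey: 1+0-0=1; pred: 12+0-6=6
Step 3: prey: 1+0-0=1; pred: 6+0-3=3
Step 4: prey: 1+0-0=1; pred: 3+0-1=2
Step 5: prey: 1+0-0=1; pred: 2+0-1=1
Step 6: prey: 1+0-0=1; pred: 1+0-0=1
Steps 7-15: state stable at prey=1, pred=1 (no change)
No extinction within 15 steps

Answer: 16 both-alive 1 1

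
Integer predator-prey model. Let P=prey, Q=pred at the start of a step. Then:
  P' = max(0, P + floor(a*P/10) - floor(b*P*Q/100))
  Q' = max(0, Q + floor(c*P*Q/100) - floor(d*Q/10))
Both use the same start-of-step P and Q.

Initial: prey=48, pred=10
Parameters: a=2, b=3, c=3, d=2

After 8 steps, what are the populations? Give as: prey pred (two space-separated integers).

Step 1: prey: 48+9-14=43; pred: 10+14-2=22
Step 2: prey: 43+8-28=23; pred: 22+28-4=46
Step 3: prey: 23+4-31=0; pred: 46+31-9=68
Step 4: prey: 0+0-0=0; pred: 68+0-13=55
Step 5: prey: 0+0-0=0; pred: 55+0-11=44
Step 6: prey: 0+0-0=0; pred: 44+0-8=36
Step 7: prey: 0+0-0=0; pred: 36+0-7=29
Step 8: prey: 0+0-0=0; pred: 29+0-5=24

Answer: 0 24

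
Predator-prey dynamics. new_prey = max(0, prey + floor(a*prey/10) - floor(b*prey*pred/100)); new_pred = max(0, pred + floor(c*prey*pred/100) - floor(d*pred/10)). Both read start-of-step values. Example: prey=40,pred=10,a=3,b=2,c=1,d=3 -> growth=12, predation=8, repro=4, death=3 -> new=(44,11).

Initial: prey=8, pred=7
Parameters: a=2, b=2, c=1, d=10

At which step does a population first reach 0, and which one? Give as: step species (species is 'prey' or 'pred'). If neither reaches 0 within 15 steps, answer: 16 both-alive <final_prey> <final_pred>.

Step 1: prey: 8+1-1=8; pred: 7+0-7=0
First extinction: pred at step 1

Answer: 1 pred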